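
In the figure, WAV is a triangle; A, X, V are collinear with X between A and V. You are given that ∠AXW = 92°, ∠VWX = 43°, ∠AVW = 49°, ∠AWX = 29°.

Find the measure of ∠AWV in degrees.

1. ∠WAX = 59°  [△WAX]
2. ∠VAW = 59°  [X on ray AV]
3. ∠AWV = 72°  [△WAV]

∠AWV = 72°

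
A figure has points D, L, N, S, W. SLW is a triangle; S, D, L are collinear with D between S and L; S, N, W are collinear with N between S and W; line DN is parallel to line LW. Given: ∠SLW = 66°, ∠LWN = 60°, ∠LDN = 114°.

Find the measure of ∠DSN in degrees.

∠DSN = 54°

1. ∠LWS = 60°  [N on ray WS]
2. ∠LSW = 54°  [△SLW]
3. ∠DSN = 54°  [D on SL, N on SW]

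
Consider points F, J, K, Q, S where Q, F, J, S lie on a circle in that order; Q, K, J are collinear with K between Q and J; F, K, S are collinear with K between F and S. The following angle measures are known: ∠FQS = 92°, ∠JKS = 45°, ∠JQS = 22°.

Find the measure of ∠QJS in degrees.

1. ∠FJS = 88°  [cyclic QFJS, opposite ∠Q+∠J]
2. ∠JFS = 22°  [same arc JS]
3. ∠FSJ = 70°  [△FJS]
4. ∠QJS = 65°  [△JKS]

∠QJS = 65°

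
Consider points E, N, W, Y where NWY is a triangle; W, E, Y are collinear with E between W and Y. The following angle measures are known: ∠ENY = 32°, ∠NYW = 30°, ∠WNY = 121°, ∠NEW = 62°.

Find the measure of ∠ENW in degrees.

∠ENW = 89°

1. ∠NWY = 29°  [△NWY]
2. ∠EWN = 29°  [E on ray WY]
3. ∠ENW = 89°  [△NWE]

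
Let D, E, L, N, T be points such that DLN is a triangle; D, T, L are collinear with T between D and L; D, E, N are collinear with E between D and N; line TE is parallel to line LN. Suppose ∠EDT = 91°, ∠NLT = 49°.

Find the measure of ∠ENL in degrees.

∠ENL = 40°

1. ∠LDN = 91°  [T on DL, E on DN]
2. ∠DLN = 49°  [T on ray LD]
3. ∠DNL = 40°  [△DLN]
4. ∠ENL = 40°  [E on ray ND]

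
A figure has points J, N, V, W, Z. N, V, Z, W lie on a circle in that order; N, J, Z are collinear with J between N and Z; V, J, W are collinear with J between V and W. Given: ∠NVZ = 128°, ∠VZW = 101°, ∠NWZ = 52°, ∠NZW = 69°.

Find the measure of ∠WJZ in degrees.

1. ∠VNW = 79°  [cyclic NVZW, opposite ∠N+∠Z]
2. ∠WNZ = 59°  [△NZW]
3. ∠NVW = 69°  [same arc NW]
4. ∠NWV = 32°  [△NVW]
5. ∠NJW = 89°  [△NJW]
6. ∠WJZ = 91°  [linear pair at J on NZ]

∠WJZ = 91°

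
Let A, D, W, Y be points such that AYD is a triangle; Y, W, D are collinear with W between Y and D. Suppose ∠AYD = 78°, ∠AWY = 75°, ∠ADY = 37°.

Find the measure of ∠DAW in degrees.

∠DAW = 38°

1. ∠AWD = 105°  [linear pair at W on YD]
2. ∠ADW = 37°  [W on ray DY]
3. ∠DAW = 38°  [△AWD]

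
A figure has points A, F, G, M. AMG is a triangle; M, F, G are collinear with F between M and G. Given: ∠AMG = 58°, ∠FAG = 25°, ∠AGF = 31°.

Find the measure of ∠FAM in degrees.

∠FAM = 66°

1. ∠AMF = 58°  [F on ray MG]
2. ∠AFG = 124°  [△AFG]
3. ∠AFM = 56°  [linear pair at F on MG]
4. ∠FAM = 66°  [△AMF]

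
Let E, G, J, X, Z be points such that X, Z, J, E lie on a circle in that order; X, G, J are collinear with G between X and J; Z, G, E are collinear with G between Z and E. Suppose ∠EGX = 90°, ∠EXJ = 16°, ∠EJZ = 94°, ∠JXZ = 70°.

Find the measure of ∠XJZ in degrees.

∠XJZ = 74°

1. ∠JGZ = 90°  [vertical angles at G]
2. ∠EZJ = 16°  [same arc JE]
3. ∠XJZ = 74°  [△ZGJ]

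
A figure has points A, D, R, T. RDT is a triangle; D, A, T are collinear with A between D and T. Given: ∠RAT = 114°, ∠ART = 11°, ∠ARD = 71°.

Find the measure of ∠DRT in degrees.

∠DRT = 82°

1. ∠ATR = 55°  [△RAT]
2. ∠DAR = 66°  [linear pair at A on DT]
3. ∠ADR = 43°  [△RDA]
4. ∠DTR = 55°  [A on ray TD]
5. ∠RDT = 43°  [A on ray DT]
6. ∠DRT = 82°  [△RDT]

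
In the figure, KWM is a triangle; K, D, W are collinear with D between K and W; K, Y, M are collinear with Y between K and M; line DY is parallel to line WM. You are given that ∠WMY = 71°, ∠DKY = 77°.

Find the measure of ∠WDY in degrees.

∠WDY = 148°

1. ∠KMW = 71°  [Y on ray MK]
2. ∠MKW = 77°  [D on KW, Y on KM]
3. ∠KWM = 32°  [△KWM]
4. ∠KDY = 32°  [DY∥WM, corresponding at D]
5. ∠WDY = 148°  [linear pair at D on KW]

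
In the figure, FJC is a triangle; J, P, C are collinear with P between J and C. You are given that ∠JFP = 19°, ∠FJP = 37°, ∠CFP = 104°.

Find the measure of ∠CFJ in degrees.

∠CFJ = 123°

1. ∠FPJ = 124°  [△FJP]
2. ∠CJF = 37°  [P on ray JC]
3. ∠CPF = 56°  [linear pair at P on JC]
4. ∠FCP = 20°  [△FPC]
5. ∠FCJ = 20°  [P on ray CJ]
6. ∠CFJ = 123°  [△FJC]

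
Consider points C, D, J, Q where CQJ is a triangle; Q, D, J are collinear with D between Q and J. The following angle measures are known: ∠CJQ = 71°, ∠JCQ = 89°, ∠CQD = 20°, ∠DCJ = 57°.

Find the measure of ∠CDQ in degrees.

∠CDQ = 128°

1. ∠CJD = 71°  [D on ray JQ]
2. ∠CDJ = 52°  [△CDJ]
3. ∠CDQ = 128°  [linear pair at D on QJ]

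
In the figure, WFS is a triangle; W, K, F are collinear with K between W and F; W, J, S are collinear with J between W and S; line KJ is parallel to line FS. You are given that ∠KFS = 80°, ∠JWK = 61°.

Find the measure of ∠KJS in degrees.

1. ∠SFW = 80°  [K on ray FW]
2. ∠FWS = 61°  [K on WF, J on WS]
3. ∠FSW = 39°  [△WFS]
4. ∠KJW = 39°  [KJ∥FS, corresponding at J]
5. ∠KJS = 141°  [linear pair at J on WS]

∠KJS = 141°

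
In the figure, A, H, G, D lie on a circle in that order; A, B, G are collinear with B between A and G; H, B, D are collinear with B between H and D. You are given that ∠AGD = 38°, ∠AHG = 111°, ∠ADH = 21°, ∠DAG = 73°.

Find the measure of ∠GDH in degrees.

1. ∠AHD = 38°  [same arc AD]
2. ∠DAH = 121°  [△AHD]
3. ∠DHG = 73°  [same arc GD]
4. ∠DGH = 59°  [cyclic AHGD, opposite ∠A+∠G]
5. ∠GDH = 48°  [△HGD]

∠GDH = 48°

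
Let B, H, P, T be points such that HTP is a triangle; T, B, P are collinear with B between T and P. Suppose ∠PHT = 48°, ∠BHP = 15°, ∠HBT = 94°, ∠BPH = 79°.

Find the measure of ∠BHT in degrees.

∠BHT = 33°

1. ∠HPT = 79°  [B on ray PT]
2. ∠HTP = 53°  [△HTP]
3. ∠BTH = 53°  [B on ray TP]
4. ∠BHT = 33°  [△HTB]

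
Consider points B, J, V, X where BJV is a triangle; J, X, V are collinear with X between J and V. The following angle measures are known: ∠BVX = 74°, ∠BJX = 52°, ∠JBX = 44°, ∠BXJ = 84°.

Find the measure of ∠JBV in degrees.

∠JBV = 54°

1. ∠BVJ = 74°  [X on ray VJ]
2. ∠BJV = 52°  [X on ray JV]
3. ∠JBV = 54°  [△BJV]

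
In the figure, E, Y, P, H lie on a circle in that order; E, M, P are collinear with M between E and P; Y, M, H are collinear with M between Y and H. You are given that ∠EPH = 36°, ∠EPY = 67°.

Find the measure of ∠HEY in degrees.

∠HEY = 77°

1. ∠EYH = 36°  [same arc EH]
2. ∠EHY = 67°  [same arc EY]
3. ∠HEY = 77°  [△EYH]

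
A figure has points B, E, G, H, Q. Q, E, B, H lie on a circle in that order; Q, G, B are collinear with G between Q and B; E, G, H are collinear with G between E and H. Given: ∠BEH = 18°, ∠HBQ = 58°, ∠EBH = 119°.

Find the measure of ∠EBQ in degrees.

1. ∠BQH = 18°  [same arc BH]
2. ∠BHE = 43°  [△EBH]
3. ∠BHQ = 104°  [△QBH]
4. ∠BQE = 43°  [same arc EB]
5. ∠BEQ = 76°  [cyclic QEBH, opposite ∠E+∠H]
6. ∠EBQ = 61°  [△QEB]

∠EBQ = 61°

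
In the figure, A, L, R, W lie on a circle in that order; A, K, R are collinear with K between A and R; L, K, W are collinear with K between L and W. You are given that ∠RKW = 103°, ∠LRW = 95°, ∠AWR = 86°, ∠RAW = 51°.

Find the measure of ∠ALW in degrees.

1. ∠AKW = 77°  [linear pair at K on AR]
2. ∠LAW = 85°  [cyclic ALRW, opposite ∠A+∠R]
3. ∠AWL = 52°  [△AKW]
4. ∠ALW = 43°  [△ALW]

∠ALW = 43°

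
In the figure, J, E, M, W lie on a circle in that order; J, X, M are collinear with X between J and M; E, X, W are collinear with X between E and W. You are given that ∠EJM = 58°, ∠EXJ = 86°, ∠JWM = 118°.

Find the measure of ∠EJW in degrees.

1. ∠EWM = 58°  [same arc EM]
2. ∠JEW = 36°  [△JXE]
3. ∠MXW = 86°  [vertical angles at X]
4. ∠JMW = 36°  [△MXW]
5. ∠JXW = 94°  [linear pair at X on JM]
6. ∠MJW = 26°  [△JMW]
7. ∠EWJ = 60°  [△JXW]
8. ∠EJW = 84°  [△JEW]

∠EJW = 84°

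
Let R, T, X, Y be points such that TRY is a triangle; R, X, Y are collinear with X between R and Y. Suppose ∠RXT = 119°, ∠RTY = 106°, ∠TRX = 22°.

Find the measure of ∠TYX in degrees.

∠TYX = 52°

1. ∠TRY = 22°  [X on ray RY]
2. ∠RYT = 52°  [△TRY]
3. ∠TYX = 52°  [X on ray YR]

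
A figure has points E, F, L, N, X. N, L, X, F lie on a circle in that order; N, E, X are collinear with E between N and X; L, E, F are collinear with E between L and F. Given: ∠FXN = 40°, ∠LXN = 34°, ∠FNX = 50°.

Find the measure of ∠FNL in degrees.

1. ∠FLN = 40°  [same arc NF]
2. ∠LFN = 34°  [same arc NL]
3. ∠FNL = 106°  [△NLF]

∠FNL = 106°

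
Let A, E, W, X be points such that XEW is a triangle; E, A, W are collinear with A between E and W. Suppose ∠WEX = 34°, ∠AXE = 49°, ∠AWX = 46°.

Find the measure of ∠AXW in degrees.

1. ∠AEX = 34°  [A on ray EW]
2. ∠EAX = 97°  [△XEA]
3. ∠WAX = 83°  [linear pair at A on EW]
4. ∠AXW = 51°  [△XAW]

∠AXW = 51°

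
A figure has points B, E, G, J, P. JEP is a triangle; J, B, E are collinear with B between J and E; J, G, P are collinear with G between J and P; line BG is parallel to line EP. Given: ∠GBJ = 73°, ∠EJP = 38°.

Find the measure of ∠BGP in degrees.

∠BGP = 111°

1. ∠JEP = 73°  [BG∥EP, corresponding at B]
2. ∠EPJ = 69°  [△JEP]
3. ∠BGJ = 69°  [BG∥EP, corresponding at G]
4. ∠BGP = 111°  [linear pair at G on JP]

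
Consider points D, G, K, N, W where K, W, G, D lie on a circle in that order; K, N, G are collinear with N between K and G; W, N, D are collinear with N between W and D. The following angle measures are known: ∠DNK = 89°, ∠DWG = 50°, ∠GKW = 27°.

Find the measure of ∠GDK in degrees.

∠GDK = 68°

1. ∠DNG = 91°  [linear pair at N on KG]
2. ∠DKG = 50°  [same arc GD]
3. ∠GDW = 27°  [same arc WG]
4. ∠DGK = 62°  [△GND]
5. ∠GDK = 68°  [△KGD]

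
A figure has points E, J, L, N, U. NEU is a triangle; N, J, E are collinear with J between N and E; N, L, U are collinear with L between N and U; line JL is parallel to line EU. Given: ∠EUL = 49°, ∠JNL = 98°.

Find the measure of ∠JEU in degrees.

1. ∠EUN = 49°  [L on ray UN]
2. ∠ENU = 98°  [J on NE, L on NU]
3. ∠NEU = 33°  [△NEU]
4. ∠JEU = 33°  [J on ray EN]

∠JEU = 33°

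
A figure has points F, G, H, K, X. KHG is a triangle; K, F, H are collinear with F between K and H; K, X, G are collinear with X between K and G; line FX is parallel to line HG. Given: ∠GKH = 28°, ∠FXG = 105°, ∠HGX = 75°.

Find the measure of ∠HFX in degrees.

∠HFX = 103°

1. ∠FKX = 28°  [F on KH, X on KG]
2. ∠FXK = 75°  [linear pair at X on KG]
3. ∠KFX = 77°  [△KFX]
4. ∠HFX = 103°  [linear pair at F on KH]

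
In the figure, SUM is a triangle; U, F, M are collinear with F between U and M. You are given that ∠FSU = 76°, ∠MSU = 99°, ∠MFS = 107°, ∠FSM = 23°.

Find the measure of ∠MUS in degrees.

1. ∠FMS = 50°  [△SFM]
2. ∠SMU = 50°  [F on ray MU]
3. ∠MUS = 31°  [△SUM]

∠MUS = 31°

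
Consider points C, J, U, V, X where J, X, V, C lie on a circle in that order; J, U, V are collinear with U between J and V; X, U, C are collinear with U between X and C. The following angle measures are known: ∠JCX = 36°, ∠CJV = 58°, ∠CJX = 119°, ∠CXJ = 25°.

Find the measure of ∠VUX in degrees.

∠VUX = 86°

1. ∠JVX = 36°  [same arc JX]
2. ∠CXV = 58°  [same arc VC]
3. ∠VUX = 86°  [△XUV]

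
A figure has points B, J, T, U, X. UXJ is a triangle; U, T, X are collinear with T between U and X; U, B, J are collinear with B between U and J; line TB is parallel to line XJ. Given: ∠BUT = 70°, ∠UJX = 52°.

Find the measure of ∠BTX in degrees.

1. ∠JUX = 70°  [T on UX, B on UJ]
2. ∠JXU = 58°  [△UXJ]
3. ∠BTU = 58°  [TB∥XJ, corresponding at T]
4. ∠BTX = 122°  [linear pair at T on UX]

∠BTX = 122°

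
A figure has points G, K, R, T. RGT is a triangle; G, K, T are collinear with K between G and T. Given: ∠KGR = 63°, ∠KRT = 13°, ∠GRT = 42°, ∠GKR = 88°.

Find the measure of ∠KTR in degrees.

1. ∠RGT = 63°  [K on ray GT]
2. ∠GTR = 75°  [△RGT]
3. ∠KTR = 75°  [K on ray TG]

∠KTR = 75°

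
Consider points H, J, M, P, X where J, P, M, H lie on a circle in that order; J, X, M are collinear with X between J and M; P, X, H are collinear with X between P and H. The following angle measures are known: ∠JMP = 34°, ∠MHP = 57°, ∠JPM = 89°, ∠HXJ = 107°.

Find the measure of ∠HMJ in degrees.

∠HMJ = 50°

1. ∠JHP = 34°  [same arc JP]
2. ∠JHM = 91°  [cyclic JPMH, opposite ∠P+∠H]
3. ∠HJM = 39°  [△JXH]
4. ∠HMJ = 50°  [△JMH]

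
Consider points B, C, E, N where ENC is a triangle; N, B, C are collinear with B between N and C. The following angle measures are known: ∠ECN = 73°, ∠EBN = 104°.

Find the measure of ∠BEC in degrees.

∠BEC = 31°

1. ∠BCE = 73°  [B on ray CN]
2. ∠CBE = 76°  [linear pair at B on NC]
3. ∠BEC = 31°  [△EBC]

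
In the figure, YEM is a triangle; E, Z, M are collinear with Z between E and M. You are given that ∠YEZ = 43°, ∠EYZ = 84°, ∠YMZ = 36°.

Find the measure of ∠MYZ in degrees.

∠MYZ = 17°

1. ∠EZY = 53°  [△YEZ]
2. ∠MZY = 127°  [linear pair at Z on EM]
3. ∠MYZ = 17°  [△YZM]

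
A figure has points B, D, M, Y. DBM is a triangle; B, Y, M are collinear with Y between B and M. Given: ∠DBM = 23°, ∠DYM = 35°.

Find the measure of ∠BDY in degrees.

∠BDY = 12°

1. ∠DBY = 23°  [Y on ray BM]
2. ∠BYD = 145°  [linear pair at Y on BM]
3. ∠BDY = 12°  [△DBY]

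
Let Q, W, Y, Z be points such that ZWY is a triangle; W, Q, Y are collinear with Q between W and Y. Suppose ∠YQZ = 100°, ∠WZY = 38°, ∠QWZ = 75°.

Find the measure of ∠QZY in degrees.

∠QZY = 13°

1. ∠YWZ = 75°  [Q on ray WY]
2. ∠WYZ = 67°  [△ZWY]
3. ∠QYZ = 67°  [Q on ray YW]
4. ∠QZY = 13°  [△ZQY]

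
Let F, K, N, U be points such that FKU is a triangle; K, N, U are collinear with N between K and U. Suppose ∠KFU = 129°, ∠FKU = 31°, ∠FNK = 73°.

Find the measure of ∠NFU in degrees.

∠NFU = 53°

1. ∠FUK = 20°  [△FKU]
2. ∠FNU = 107°  [linear pair at N on KU]
3. ∠FUN = 20°  [N on ray UK]
4. ∠NFU = 53°  [△FNU]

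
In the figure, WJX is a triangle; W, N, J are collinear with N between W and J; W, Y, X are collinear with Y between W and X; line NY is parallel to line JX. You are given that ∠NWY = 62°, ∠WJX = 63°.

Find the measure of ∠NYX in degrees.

1. ∠JWX = 62°  [N on WJ, Y on WX]
2. ∠JXW = 55°  [△WJX]
3. ∠NYW = 55°  [NY∥JX, corresponding at Y]
4. ∠NYX = 125°  [linear pair at Y on WX]

∠NYX = 125°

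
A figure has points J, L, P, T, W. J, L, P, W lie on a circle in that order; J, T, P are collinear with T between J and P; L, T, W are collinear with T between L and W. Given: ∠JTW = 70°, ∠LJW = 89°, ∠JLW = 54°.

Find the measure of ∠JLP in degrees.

1. ∠LTP = 70°  [vertical angles at T]
2. ∠JWL = 37°  [△JLW]
3. ∠JTL = 110°  [linear pair at T on JP]
4. ∠JPL = 37°  [same arc JL]
5. ∠LJP = 16°  [△JTL]
6. ∠JLP = 127°  [△JLP]

∠JLP = 127°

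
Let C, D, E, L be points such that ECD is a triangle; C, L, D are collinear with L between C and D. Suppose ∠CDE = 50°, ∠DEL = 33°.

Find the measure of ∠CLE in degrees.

∠CLE = 83°

1. ∠EDL = 50°  [L on ray DC]
2. ∠DLE = 97°  [△ELD]
3. ∠CLE = 83°  [linear pair at L on CD]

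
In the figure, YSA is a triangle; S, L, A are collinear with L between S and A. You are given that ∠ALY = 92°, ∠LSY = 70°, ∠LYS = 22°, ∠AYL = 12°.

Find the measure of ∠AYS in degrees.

∠AYS = 34°

1. ∠LAY = 76°  [△YLA]
2. ∠ASY = 70°  [L on ray SA]
3. ∠SAY = 76°  [L on ray AS]
4. ∠AYS = 34°  [△YSA]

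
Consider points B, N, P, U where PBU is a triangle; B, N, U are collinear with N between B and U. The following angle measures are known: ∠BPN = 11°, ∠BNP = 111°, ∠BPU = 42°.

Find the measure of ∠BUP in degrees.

∠BUP = 80°

1. ∠NBP = 58°  [△PBN]
2. ∠PBU = 58°  [N on ray BU]
3. ∠BUP = 80°  [△PBU]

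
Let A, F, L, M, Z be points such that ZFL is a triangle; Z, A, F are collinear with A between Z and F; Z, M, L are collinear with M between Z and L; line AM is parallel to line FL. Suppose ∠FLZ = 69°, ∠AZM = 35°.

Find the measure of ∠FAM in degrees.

∠FAM = 104°

1. ∠AMZ = 69°  [AM∥FL, corresponding at M]
2. ∠MAZ = 76°  [△ZAM]
3. ∠FAM = 104°  [linear pair at A on ZF]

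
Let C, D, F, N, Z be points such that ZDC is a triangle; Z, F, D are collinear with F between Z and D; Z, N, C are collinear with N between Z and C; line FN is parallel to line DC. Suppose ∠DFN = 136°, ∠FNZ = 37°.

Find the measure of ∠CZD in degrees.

1. ∠NFZ = 44°  [linear pair at F on ZD]
2. ∠FZN = 99°  [△ZFN]
3. ∠CZD = 99°  [F on ZD, N on ZC]

∠CZD = 99°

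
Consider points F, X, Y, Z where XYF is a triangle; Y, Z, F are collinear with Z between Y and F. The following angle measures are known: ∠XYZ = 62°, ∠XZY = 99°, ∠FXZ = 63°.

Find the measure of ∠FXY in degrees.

1. ∠FYX = 62°  [Z on ray YF]
2. ∠FZX = 81°  [linear pair at Z on YF]
3. ∠XFZ = 36°  [△XZF]
4. ∠XFY = 36°  [Z on ray FY]
5. ∠FXY = 82°  [△XYF]

∠FXY = 82°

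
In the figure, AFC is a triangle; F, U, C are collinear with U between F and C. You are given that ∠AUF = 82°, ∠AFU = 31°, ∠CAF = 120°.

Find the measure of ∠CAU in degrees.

∠CAU = 53°

1. ∠AUC = 98°  [linear pair at U on FC]
2. ∠AFC = 31°  [U on ray FC]
3. ∠ACF = 29°  [△AFC]
4. ∠ACU = 29°  [U on ray CF]
5. ∠CAU = 53°  [△AUC]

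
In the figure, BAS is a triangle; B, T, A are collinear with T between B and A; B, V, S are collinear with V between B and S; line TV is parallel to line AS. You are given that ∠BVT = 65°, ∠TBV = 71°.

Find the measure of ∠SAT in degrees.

∠SAT = 44°

1. ∠BTV = 44°  [△BTV]
2. ∠ATV = 136°  [linear pair at T on BA]
3. ∠SAT = 44°  [TV∥AS, co-interior at A–T]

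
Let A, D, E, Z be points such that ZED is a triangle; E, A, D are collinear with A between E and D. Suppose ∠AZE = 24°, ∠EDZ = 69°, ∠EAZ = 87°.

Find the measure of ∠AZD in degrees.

1. ∠ADZ = 69°  [A on ray DE]
2. ∠DAZ = 93°  [linear pair at A on ED]
3. ∠AZD = 18°  [△ZAD]

∠AZD = 18°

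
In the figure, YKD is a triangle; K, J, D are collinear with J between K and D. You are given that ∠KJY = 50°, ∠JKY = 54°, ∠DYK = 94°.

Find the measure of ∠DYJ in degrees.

∠DYJ = 18°

1. ∠DJY = 130°  [linear pair at J on KD]
2. ∠DKY = 54°  [J on ray KD]
3. ∠KDY = 32°  [△YKD]
4. ∠JDY = 32°  [J on ray DK]
5. ∠DYJ = 18°  [△YJD]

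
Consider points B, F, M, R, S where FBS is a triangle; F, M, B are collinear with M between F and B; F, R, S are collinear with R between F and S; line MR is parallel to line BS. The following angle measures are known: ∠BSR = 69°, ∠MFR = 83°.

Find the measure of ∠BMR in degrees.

1. ∠BSF = 69°  [R on ray SF]
2. ∠BFS = 83°  [M on FB, R on FS]
3. ∠FBS = 28°  [△FBS]
4. ∠FMR = 28°  [MR∥BS, corresponding at M]
5. ∠BMR = 152°  [linear pair at M on FB]

∠BMR = 152°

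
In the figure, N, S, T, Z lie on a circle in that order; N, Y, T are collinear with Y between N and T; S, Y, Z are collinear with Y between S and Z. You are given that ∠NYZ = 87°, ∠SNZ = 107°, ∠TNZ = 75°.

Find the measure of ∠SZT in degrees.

1. ∠STZ = 73°  [cyclic NSTZ, opposite ∠N+∠T]
2. ∠TSZ = 75°  [same arc TZ]
3. ∠SZT = 32°  [△STZ]

∠SZT = 32°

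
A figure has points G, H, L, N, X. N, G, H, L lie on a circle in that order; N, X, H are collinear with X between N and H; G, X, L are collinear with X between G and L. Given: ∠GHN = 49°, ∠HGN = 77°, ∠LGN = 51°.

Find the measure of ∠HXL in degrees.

∠HXL = 75°

1. ∠GNH = 54°  [△NGH]
2. ∠LHN = 51°  [same arc NL]
3. ∠GLH = 54°  [same arc GH]
4. ∠HXL = 75°  [△HXL]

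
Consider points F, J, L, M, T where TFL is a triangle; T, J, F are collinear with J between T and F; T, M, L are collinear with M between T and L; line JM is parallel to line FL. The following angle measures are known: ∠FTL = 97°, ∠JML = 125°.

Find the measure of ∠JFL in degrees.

1. ∠JTM = 97°  [J on TF, M on TL]
2. ∠JMT = 55°  [linear pair at M on TL]
3. ∠MJT = 28°  [△TJM]
4. ∠FJM = 152°  [linear pair at J on TF]
5. ∠JFL = 28°  [JM∥FL, co-interior at F–J]

∠JFL = 28°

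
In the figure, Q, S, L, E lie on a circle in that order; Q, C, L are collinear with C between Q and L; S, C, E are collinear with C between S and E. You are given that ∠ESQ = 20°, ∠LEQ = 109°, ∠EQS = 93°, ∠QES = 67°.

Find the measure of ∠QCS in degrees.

1. ∠LSQ = 71°  [cyclic QSLE, opposite ∠S+∠E]
2. ∠QLS = 67°  [same arc QS]
3. ∠LQS = 42°  [△QSL]
4. ∠QCS = 118°  [△QCS]

∠QCS = 118°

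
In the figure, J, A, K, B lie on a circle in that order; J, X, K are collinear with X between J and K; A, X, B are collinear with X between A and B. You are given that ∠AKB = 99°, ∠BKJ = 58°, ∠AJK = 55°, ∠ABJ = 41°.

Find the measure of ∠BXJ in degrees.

∠BXJ = 113°

1. ∠ABK = 55°  [same arc AK]
2. ∠BXK = 67°  [△KXB]
3. ∠BXJ = 113°  [linear pair at X on JK]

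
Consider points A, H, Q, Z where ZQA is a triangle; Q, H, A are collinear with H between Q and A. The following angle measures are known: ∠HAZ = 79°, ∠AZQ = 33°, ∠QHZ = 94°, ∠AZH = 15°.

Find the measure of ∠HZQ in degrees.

1. ∠QAZ = 79°  [H on ray AQ]
2. ∠AQZ = 68°  [△ZQA]
3. ∠HQZ = 68°  [H on ray QA]
4. ∠HZQ = 18°  [△ZQH]

∠HZQ = 18°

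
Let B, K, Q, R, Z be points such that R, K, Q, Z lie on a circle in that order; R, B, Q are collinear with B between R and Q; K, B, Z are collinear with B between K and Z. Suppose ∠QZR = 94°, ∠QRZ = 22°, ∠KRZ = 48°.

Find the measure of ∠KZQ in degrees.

∠KZQ = 26°

1. ∠QKZ = 22°  [same arc QZ]
2. ∠KQZ = 132°  [cyclic RKQZ, opposite ∠R+∠Q]
3. ∠KZQ = 26°  [△KQZ]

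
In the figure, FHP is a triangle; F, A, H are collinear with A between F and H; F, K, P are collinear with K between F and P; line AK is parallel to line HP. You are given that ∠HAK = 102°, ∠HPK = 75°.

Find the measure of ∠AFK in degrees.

∠AFK = 27°

1. ∠FAK = 78°  [linear pair at A on FH]
2. ∠FPH = 75°  [K on ray PF]
3. ∠FHP = 78°  [AK∥HP, corresponding at A]
4. ∠HFP = 27°  [△FHP]
5. ∠AFK = 27°  [A on FH, K on FP]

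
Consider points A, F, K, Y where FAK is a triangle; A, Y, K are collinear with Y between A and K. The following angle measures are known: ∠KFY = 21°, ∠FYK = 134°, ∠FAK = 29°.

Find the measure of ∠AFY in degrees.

∠AFY = 105°

1. ∠AYF = 46°  [linear pair at Y on AK]
2. ∠FAY = 29°  [Y on ray AK]
3. ∠AFY = 105°  [△FAY]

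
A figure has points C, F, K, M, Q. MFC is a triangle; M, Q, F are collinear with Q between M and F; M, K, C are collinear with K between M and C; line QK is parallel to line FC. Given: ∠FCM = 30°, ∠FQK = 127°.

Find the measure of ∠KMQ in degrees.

∠KMQ = 97°

1. ∠MKQ = 30°  [QK∥FC, corresponding at K]
2. ∠KQM = 53°  [linear pair at Q on MF]
3. ∠KMQ = 97°  [△MQK]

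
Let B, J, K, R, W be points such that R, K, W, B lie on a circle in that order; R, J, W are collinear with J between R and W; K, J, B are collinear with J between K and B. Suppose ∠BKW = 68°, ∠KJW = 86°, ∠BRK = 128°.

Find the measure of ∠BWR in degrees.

∠BWR = 26°

1. ∠BJR = 86°  [vertical angles at J]
2. ∠BWK = 52°  [cyclic RKWB, opposite ∠R+∠W]
3. ∠BJW = 94°  [linear pair at J on RW]
4. ∠KBW = 60°  [△KWB]
5. ∠BWR = 26°  [△WJB]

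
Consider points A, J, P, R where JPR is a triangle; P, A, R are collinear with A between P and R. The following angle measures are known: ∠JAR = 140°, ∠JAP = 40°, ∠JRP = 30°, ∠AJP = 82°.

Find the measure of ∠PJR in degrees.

1. ∠APJ = 58°  [△JPA]
2. ∠JPR = 58°  [A on ray PR]
3. ∠PJR = 92°  [△JPR]

∠PJR = 92°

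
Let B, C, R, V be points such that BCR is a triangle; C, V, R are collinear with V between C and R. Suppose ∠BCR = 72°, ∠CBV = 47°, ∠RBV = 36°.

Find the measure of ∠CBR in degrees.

∠CBR = 83°

1. ∠BCV = 72°  [V on ray CR]
2. ∠BVC = 61°  [△BCV]
3. ∠BVR = 119°  [linear pair at V on CR]
4. ∠BRV = 25°  [△BVR]
5. ∠BRC = 25°  [V on ray RC]
6. ∠CBR = 83°  [△BCR]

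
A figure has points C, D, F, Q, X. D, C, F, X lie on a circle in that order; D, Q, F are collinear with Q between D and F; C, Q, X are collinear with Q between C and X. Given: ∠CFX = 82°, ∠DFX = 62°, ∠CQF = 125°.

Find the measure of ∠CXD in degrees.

∠CXD = 20°

1. ∠CDX = 98°  [cyclic DCFX, opposite ∠D+∠F]
2. ∠DCX = 62°  [same arc DX]
3. ∠CXD = 20°  [△DCX]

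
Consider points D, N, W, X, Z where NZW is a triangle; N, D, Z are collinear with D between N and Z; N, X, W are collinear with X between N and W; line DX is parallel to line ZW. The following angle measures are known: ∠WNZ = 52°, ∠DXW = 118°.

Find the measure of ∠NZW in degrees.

∠NZW = 66°

1. ∠DNX = 52°  [D on NZ, X on NW]
2. ∠DXN = 62°  [linear pair at X on NW]
3. ∠NDX = 66°  [△NDX]
4. ∠NZW = 66°  [DX∥ZW, corresponding at D]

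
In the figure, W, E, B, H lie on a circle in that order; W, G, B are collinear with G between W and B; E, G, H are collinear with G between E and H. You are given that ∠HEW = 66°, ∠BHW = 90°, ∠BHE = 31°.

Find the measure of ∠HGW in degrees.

∠HGW = 97°

1. ∠HBW = 66°  [same arc WH]
2. ∠BGH = 83°  [△BGH]
3. ∠HGW = 97°  [linear pair at G on WB]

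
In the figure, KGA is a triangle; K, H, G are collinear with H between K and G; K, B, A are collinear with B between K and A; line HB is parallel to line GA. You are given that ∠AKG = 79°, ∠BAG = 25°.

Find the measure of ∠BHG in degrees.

∠BHG = 104°

1. ∠GAK = 25°  [B on ray AK]
2. ∠AGK = 76°  [△KGA]
3. ∠BHK = 76°  [HB∥GA, corresponding at H]
4. ∠BHG = 104°  [linear pair at H on KG]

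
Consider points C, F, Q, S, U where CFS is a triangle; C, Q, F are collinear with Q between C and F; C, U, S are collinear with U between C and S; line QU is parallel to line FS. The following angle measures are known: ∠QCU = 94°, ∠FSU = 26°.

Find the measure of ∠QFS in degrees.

∠QFS = 60°

1. ∠FCS = 94°  [Q on CF, U on CS]
2. ∠CSF = 26°  [U on ray SC]
3. ∠CFS = 60°  [△CFS]
4. ∠QFS = 60°  [Q on ray FC]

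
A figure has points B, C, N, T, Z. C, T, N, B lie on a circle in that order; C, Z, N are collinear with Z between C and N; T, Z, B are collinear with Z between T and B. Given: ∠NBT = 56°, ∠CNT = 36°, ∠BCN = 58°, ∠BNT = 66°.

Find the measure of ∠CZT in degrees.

1. ∠BTN = 58°  [△TNB]
2. ∠NZT = 86°  [△TZN]
3. ∠CZT = 94°  [linear pair at Z on CN]

∠CZT = 94°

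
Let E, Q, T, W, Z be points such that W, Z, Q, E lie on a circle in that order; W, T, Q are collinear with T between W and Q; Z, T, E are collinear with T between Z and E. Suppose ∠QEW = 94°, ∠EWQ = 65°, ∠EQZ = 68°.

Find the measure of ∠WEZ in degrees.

∠WEZ = 47°

1. ∠EQW = 21°  [△WQE]
2. ∠EWZ = 112°  [cyclic WZQE, opposite ∠W+∠Q]
3. ∠EZW = 21°  [same arc WE]
4. ∠WEZ = 47°  [△WZE]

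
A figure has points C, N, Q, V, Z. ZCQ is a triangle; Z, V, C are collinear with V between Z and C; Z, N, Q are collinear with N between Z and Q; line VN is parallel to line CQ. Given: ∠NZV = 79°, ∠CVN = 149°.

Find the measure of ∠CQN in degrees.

1. ∠NVZ = 31°  [linear pair at V on ZC]
2. ∠VNZ = 70°  [△ZVN]
3. ∠QNV = 110°  [linear pair at N on ZQ]
4. ∠CQN = 70°  [VN∥CQ, co-interior at Q–N]

∠CQN = 70°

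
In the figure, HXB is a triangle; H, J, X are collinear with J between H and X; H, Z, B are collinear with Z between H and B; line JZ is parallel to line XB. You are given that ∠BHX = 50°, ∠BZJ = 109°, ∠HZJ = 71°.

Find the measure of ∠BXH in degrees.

∠BXH = 59°

1. ∠JHZ = 50°  [J on HX, Z on HB]
2. ∠HJZ = 59°  [△HJZ]
3. ∠BXH = 59°  [JZ∥XB, corresponding at J]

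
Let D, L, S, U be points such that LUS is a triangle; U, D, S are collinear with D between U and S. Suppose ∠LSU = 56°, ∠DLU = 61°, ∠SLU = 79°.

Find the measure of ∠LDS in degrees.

1. ∠LUS = 45°  [△LUS]
2. ∠DUL = 45°  [D on ray US]
3. ∠LDU = 74°  [△LUD]
4. ∠LDS = 106°  [linear pair at D on US]

∠LDS = 106°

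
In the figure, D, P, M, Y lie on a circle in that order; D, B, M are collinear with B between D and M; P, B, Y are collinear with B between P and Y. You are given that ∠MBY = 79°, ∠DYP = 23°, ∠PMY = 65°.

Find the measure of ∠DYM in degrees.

∠DYM = 82°

1. ∠DBY = 101°  [linear pair at B on DM]
2. ∠MDY = 56°  [△DBY]
3. ∠PDY = 115°  [cyclic DPMY, opposite ∠D+∠M]
4. ∠DPY = 42°  [△DPY]
5. ∠DMY = 42°  [same arc DY]
6. ∠DYM = 82°  [△DMY]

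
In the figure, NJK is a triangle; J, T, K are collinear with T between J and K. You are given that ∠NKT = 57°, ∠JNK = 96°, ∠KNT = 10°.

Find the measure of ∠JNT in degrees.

∠JNT = 86°

1. ∠KTN = 113°  [△NTK]
2. ∠JKN = 57°  [T on ray KJ]
3. ∠KJN = 27°  [△NJK]
4. ∠JTN = 67°  [linear pair at T on JK]
5. ∠NJT = 27°  [T on ray JK]
6. ∠JNT = 86°  [△NJT]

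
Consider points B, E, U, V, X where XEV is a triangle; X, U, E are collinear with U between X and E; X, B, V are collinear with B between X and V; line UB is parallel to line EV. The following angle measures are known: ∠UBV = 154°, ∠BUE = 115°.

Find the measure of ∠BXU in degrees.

∠BXU = 89°

1. ∠UBX = 26°  [linear pair at B on XV]
2. ∠BUX = 65°  [linear pair at U on XE]
3. ∠BXU = 89°  [△XUB]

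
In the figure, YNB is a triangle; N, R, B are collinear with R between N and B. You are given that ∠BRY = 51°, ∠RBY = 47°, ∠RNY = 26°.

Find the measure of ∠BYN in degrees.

∠BYN = 107°

1. ∠NBY = 47°  [R on ray BN]
2. ∠BNY = 26°  [R on ray NB]
3. ∠BYN = 107°  [△YNB]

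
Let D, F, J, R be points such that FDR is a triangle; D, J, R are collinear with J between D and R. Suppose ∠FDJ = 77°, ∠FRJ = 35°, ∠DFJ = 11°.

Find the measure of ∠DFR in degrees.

1. ∠FDR = 77°  [J on ray DR]
2. ∠DRF = 35°  [J on ray RD]
3. ∠DFR = 68°  [△FDR]

∠DFR = 68°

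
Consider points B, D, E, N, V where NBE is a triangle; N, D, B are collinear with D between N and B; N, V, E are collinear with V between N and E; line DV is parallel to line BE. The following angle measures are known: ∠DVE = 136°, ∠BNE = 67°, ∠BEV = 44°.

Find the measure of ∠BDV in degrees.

∠BDV = 111°

1. ∠DVN = 44°  [linear pair at V on NE]
2. ∠DNV = 67°  [D on NB, V on NE]
3. ∠NDV = 69°  [△NDV]
4. ∠BDV = 111°  [linear pair at D on NB]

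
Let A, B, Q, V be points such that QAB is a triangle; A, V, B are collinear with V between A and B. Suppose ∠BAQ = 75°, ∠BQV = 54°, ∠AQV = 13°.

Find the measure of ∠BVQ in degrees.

∠BVQ = 88°

1. ∠QAV = 75°  [V on ray AB]
2. ∠AVQ = 92°  [△QAV]
3. ∠BVQ = 88°  [linear pair at V on AB]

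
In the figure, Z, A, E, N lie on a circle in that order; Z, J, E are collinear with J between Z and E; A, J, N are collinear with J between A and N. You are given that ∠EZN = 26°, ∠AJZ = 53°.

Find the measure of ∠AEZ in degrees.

∠AEZ = 27°

1. ∠EAN = 26°  [same arc EN]
2. ∠AJE = 127°  [linear pair at J on ZE]
3. ∠AEZ = 27°  [△AJE]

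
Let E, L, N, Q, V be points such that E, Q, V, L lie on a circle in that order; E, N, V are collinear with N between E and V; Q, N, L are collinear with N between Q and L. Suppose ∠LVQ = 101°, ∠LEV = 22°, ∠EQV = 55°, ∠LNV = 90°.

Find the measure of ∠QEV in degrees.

∠QEV = 57°

1. ∠LQV = 22°  [same arc VL]
2. ∠QLV = 57°  [△QVL]
3. ∠QEV = 57°  [same arc QV]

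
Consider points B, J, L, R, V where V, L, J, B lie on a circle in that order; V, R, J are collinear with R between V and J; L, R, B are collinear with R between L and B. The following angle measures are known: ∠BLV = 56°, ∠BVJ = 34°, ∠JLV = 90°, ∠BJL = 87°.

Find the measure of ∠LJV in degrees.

∠LJV = 31°

1. ∠BVL = 93°  [cyclic VLJB, opposite ∠V+∠J]
2. ∠LBV = 31°  [△VLB]
3. ∠LJV = 31°  [same arc VL]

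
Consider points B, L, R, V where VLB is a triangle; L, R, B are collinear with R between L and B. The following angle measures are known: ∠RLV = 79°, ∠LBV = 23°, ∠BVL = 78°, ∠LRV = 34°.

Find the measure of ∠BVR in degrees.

1. ∠RBV = 23°  [R on ray BL]
2. ∠BRV = 146°  [linear pair at R on LB]
3. ∠BVR = 11°  [△VRB]

∠BVR = 11°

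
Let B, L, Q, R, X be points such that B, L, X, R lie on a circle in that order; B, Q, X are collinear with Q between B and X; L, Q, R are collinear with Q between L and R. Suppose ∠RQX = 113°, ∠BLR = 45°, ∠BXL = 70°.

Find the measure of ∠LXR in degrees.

1. ∠BQL = 113°  [vertical angles at Q]
2. ∠BXR = 45°  [same arc BR]
3. ∠LQX = 67°  [linear pair at Q on BX]
4. ∠LRX = 22°  [△XQR]
5. ∠RLX = 43°  [△LQX]
6. ∠LXR = 115°  [△LXR]

∠LXR = 115°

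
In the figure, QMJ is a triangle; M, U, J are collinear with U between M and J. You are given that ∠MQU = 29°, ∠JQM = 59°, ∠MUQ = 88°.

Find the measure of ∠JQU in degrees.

1. ∠QMU = 63°  [△QMU]
2. ∠JUQ = 92°  [linear pair at U on MJ]
3. ∠JMQ = 63°  [U on ray MJ]
4. ∠MJQ = 58°  [△QMJ]
5. ∠QJU = 58°  [U on ray JM]
6. ∠JQU = 30°  [△QUJ]

∠JQU = 30°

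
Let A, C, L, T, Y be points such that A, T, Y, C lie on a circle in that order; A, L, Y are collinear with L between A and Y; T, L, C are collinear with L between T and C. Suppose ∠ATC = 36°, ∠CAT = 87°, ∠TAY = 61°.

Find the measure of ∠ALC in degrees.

∠ALC = 97°

1. ∠AYC = 36°  [same arc AC]
2. ∠TCY = 61°  [same arc TY]
3. ∠CLY = 83°  [△YLC]
4. ∠ALC = 97°  [linear pair at L on AY]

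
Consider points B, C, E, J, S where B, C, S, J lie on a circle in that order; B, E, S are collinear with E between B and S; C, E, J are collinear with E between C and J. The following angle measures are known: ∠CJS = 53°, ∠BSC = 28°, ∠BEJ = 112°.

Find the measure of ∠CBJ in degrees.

1. ∠CBS = 53°  [same arc CS]
2. ∠BJC = 28°  [same arc BC]
3. ∠CES = 112°  [vertical angles at E]
4. ∠BEC = 68°  [linear pair at E on BS]
5. ∠BCJ = 59°  [△BEC]
6. ∠CBJ = 93°  [△BCJ]

∠CBJ = 93°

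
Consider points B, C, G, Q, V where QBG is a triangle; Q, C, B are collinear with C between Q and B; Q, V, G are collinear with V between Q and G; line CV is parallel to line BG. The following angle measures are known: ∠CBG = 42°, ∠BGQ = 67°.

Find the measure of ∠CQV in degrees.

∠CQV = 71°

1. ∠GBQ = 42°  [C on ray BQ]
2. ∠BQG = 71°  [△QBG]
3. ∠CQV = 71°  [C on QB, V on QG]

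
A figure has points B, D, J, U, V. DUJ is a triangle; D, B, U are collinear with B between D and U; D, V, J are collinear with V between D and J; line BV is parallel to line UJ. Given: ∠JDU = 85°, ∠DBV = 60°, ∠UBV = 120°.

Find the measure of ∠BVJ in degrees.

1. ∠BDV = 85°  [B on DU, V on DJ]
2. ∠BVD = 35°  [△DBV]
3. ∠BVJ = 145°  [linear pair at V on DJ]

∠BVJ = 145°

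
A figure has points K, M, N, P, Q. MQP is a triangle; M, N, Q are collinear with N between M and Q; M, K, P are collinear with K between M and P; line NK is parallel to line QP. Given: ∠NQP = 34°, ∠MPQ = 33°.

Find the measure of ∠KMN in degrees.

∠KMN = 113°

1. ∠MQP = 34°  [N on ray QM]
2. ∠PMQ = 113°  [△MQP]
3. ∠KMN = 113°  [N on MQ, K on MP]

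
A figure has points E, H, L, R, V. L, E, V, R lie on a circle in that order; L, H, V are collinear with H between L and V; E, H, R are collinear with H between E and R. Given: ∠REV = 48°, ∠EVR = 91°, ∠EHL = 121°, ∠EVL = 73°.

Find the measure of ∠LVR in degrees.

∠LVR = 18°

1. ∠ERV = 41°  [△EVR]
2. ∠RHV = 121°  [vertical angles at H]
3. ∠LVR = 18°  [△VHR]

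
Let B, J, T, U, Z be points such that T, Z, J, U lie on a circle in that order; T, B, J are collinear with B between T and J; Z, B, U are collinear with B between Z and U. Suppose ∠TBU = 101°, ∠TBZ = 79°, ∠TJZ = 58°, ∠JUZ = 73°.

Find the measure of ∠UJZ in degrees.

1. ∠JBZ = 101°  [vertical angles at B]
2. ∠JZU = 21°  [△ZBJ]
3. ∠UJZ = 86°  [△ZJU]

∠UJZ = 86°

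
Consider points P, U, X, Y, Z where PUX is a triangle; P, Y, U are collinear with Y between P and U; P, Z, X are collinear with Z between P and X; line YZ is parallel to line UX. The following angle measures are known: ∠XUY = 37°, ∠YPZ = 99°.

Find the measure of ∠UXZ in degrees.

1. ∠PUX = 37°  [Y on ray UP]
2. ∠UPX = 99°  [Y on PU, Z on PX]
3. ∠PXU = 44°  [△PUX]
4. ∠UXZ = 44°  [Z on ray XP]

∠UXZ = 44°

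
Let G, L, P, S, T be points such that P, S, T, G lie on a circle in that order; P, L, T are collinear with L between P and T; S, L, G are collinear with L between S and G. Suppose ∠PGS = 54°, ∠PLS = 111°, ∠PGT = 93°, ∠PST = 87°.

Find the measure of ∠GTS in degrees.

1. ∠PTS = 54°  [same arc PS]
2. ∠SLT = 69°  [linear pair at L on PT]
3. ∠SPT = 39°  [△PST]
4. ∠GST = 57°  [△SLT]
5. ∠SGT = 39°  [same arc ST]
6. ∠GTS = 84°  [△STG]

∠GTS = 84°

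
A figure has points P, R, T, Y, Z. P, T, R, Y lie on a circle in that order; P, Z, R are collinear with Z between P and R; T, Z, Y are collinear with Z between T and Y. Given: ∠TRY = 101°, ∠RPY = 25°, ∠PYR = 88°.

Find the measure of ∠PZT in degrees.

1. ∠RTY = 25°  [same arc RY]
2. ∠PRY = 67°  [△PRY]
3. ∠RYT = 54°  [△TRY]
4. ∠PTY = 67°  [same arc PY]
5. ∠RPT = 54°  [same arc TR]
6. ∠PZT = 59°  [△PZT]

∠PZT = 59°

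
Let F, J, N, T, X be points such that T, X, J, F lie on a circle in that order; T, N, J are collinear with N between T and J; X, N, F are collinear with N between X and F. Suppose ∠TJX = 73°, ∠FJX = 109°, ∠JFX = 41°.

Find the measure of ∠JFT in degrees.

∠JFT = 114°

1. ∠TFX = 73°  [same arc TX]
2. ∠FTX = 71°  [cyclic TXJF, opposite ∠T+∠J]
3. ∠FXJ = 30°  [△XJF]
4. ∠FXT = 36°  [△TXF]
5. ∠FTJ = 30°  [same arc JF]
6. ∠FJT = 36°  [same arc TF]
7. ∠JFT = 114°  [△TJF]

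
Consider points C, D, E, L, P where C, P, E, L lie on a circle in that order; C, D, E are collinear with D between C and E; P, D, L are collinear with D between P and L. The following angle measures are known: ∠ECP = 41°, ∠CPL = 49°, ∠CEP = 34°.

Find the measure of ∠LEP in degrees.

∠LEP = 83°

1. ∠CLP = 34°  [same arc CP]
2. ∠LCP = 97°  [△CPL]
3. ∠LEP = 83°  [cyclic CPEL, opposite ∠C+∠E]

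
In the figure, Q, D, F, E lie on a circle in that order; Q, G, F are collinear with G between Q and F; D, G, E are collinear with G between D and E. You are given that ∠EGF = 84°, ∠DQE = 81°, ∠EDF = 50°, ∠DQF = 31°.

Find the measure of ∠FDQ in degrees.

1. ∠DGQ = 84°  [vertical angles at G]
2. ∠DGF = 96°  [linear pair at G on QF]
3. ∠DFQ = 34°  [△DGF]
4. ∠FDQ = 115°  [△QDF]

∠FDQ = 115°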